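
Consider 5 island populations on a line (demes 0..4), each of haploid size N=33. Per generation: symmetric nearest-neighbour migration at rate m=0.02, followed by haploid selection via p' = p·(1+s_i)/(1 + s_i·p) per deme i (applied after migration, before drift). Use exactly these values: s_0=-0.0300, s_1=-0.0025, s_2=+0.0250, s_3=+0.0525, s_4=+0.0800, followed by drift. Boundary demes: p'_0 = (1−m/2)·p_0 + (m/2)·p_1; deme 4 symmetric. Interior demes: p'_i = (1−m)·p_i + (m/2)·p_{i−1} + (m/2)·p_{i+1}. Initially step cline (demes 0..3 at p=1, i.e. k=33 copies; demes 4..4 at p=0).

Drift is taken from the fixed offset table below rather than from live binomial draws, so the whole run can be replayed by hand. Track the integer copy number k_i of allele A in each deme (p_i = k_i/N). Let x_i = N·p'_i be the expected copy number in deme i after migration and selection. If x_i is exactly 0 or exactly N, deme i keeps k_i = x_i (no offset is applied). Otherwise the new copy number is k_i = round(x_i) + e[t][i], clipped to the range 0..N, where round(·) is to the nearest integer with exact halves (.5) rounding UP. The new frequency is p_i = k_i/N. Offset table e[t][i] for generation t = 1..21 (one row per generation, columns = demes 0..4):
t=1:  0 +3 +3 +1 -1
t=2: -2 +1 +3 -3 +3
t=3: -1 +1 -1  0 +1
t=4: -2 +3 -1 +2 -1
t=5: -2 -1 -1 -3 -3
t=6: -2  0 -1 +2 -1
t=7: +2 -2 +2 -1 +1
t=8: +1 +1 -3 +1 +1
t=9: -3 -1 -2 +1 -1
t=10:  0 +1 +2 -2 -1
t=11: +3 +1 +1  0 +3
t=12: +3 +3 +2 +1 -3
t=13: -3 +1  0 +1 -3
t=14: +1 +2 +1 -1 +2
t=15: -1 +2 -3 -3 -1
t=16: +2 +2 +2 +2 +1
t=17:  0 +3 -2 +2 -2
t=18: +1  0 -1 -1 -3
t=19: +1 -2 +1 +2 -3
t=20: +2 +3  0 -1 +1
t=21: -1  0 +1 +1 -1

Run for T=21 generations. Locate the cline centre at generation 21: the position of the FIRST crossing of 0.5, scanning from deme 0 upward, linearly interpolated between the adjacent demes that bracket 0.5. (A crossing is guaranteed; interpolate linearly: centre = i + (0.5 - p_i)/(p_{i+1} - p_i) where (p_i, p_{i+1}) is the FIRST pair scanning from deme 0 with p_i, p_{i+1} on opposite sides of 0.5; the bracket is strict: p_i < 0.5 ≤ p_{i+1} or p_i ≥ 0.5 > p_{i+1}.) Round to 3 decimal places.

3.635

t=0: k=[33 33 33 33 0]
t=1: x=[33.0000 33.0000 33.0000 32.6863 0.3561] k=[33 33 33 33 0]
t=2: x=[33.0000 33.0000 33.0000 32.6863 0.3561] k=[33 33 33 30 3]
t=3: x=[33.0000 33.0000 32.9707 29.9065 3.5038] k=[33 33 32 30 5]
t=4: x=[33.0000 32.9900 32.0139 29.9161 5.5987] k=[33 33 31 32 5]
t=5: x=[33.0000 32.9799 31.0752 31.7815 5.6198] k=[33 32 30 29 3]
t=6: x=[32.9897 31.9875 30.0765 28.9359 3.4932] k=[31 32 29 31 2]
t=7: x=[30.9523 31.9575 29.1351 30.7975 2.4595] k=[33 30 31 30 3]
t=8: x=[32.9691 30.0332 31.0263 29.8873 3.5038] k=[33 31 28 31 5]
t=9: x=[32.9794 30.9853 28.1628 30.8167 5.6093] k=[30 30 26 32 5]
t=10: x=[29.9159 29.9531 26.2338 31.7338 5.6198] k=[30 31 28 30 5]
t=11: x=[29.9261 30.9552 28.1530 29.8777 5.5987] k=[33 32 29 30 9]
t=12: x=[32.9897 31.9775 29.1252 29.9257 9.7296] k=[33 33 31 31 7]
t=13: x=[33.0000 32.9799 31.0655 30.8645 7.6843] k=[33 33 31 32 5]
t=14: x=[33.0000 32.9799 31.0752 31.7815 5.6198] k=[33 33 32 31 8]
t=15: x=[33.0000 32.9900 32.0237 30.8836 8.7145] k=[33 33 29 28 8]
t=16: x=[33.0000 32.9599 29.1154 28.0299 8.6834] k=[33 33 31 30 10]
t=17: x=[33.0000 32.9799 31.0557 29.9544 10.7502] k=[33 33 29 32 9]
t=18: x=[33.0000 32.9599 29.1547 31.8006 9.7502] k=[33 33 28 31 7]
t=19: x=[33.0000 32.9499 28.1825 30.8358 7.6843] k=[33 31 29 33 5]
t=20: x=[32.9794 30.9953 29.1449 32.6958 5.6303] k=[33 33 29 32 7]
t=21: x=[33.0000 32.9599 29.1547 31.7815 7.6948] k=[33 33 30 33 7]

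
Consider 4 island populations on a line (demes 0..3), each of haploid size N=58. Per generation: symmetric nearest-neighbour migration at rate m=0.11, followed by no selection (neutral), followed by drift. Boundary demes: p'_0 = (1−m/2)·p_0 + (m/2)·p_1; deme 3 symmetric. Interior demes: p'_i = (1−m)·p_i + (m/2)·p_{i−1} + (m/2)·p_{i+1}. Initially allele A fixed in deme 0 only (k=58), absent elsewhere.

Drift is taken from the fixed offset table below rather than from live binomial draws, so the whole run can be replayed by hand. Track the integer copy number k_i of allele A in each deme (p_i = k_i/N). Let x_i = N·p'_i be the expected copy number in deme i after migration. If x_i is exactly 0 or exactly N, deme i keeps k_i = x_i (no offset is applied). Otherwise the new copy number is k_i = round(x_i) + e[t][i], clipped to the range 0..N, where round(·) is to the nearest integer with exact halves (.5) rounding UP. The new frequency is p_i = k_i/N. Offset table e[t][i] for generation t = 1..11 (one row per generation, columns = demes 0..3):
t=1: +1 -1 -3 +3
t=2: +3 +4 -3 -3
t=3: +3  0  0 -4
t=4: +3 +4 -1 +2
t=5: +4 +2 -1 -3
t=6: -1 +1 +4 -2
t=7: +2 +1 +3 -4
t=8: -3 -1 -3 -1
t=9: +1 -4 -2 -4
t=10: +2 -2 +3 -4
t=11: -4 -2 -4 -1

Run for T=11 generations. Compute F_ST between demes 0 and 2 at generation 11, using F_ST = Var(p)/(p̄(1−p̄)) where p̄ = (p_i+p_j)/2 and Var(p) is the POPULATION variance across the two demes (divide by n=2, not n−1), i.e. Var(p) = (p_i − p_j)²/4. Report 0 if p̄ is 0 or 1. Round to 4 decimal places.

0.4633

t=0: k=[58 0 0 0]
t=1: x=[54.8100 3.1900 0.0000 0.0000] k=[56 2 0 0]
t=2: x=[53.0300 4.8600 0.1100 0.0000] k=[56 9 0 0]
t=3: x=[53.4150 11.0900 0.4950 0.0000] k=[56 11 0 0]
t=4: x=[53.5250 12.8700 0.6050 0.0000] k=[57 17 0 0]
t=5: x=[54.8000 18.2650 0.9350 0.0000] k=[58 20 0 0]
t=6: x=[55.9100 20.9900 1.1000 0.0000] k=[55 22 5 0]
t=7: x=[53.1850 22.8800 5.6600 0.2750] k=[55 24 9 0]
t=8: x=[53.2950 24.8800 9.3300 0.4950] k=[50 24 6 0]
t=9: x=[48.5700 24.4400 6.6600 0.3300] k=[50 20 5 0]
t=10: x=[48.3500 20.8250 5.5500 0.2750] k=[50 19 9 0]
t=11: x=[48.2950 20.1550 9.0550 0.4950] k=[44 18 5 0]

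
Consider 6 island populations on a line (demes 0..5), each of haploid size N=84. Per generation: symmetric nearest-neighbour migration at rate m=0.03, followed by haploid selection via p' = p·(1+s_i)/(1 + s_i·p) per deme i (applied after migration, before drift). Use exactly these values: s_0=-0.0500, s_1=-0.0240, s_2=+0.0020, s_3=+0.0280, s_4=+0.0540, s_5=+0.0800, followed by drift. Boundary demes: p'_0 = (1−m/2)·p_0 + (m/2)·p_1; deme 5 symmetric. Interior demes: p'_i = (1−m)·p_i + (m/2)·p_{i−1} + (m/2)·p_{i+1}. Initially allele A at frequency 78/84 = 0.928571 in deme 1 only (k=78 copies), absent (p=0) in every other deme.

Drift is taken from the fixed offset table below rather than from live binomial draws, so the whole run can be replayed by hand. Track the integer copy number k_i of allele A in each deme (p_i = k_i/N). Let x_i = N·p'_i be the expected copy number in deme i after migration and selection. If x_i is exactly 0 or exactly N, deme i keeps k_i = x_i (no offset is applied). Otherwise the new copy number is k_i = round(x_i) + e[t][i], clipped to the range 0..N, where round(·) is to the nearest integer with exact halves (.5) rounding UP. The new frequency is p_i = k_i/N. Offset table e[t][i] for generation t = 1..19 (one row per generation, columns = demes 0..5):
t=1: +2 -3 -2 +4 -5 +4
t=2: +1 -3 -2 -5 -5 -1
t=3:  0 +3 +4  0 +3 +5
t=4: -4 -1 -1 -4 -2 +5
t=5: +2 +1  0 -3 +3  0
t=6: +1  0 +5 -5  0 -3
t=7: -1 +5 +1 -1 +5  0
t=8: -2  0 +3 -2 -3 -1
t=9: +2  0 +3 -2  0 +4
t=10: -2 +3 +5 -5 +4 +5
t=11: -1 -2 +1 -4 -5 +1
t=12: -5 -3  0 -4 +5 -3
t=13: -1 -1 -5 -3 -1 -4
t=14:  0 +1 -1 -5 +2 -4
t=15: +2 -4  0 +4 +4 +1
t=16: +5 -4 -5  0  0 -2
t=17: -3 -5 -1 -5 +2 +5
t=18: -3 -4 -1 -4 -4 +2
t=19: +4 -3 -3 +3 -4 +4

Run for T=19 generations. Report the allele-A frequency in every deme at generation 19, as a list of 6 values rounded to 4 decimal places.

[0.0952, 0.2738, 0.1310, 0.0357, 0.0000, 0.0714]

t=0: k=[0 78 0 0 0 0]
t=1: x=[1.1123 75.4757 1.1723 0.0000 0.0000 0.0000] k=[3 72 0 0 0 0]
t=2: x=[3.8425 69.5974 1.0821 0.0000 0.0000 0.0000] k=[5 67 0 0 0 0]
t=3: x=[5.6535 64.7063 1.0070 0.0000 0.0000 0.0000] k=[6 68 5 0 0 0]
t=4: x=[6.6108 65.7808 5.8809 0.0771 0.0000 0.0000] k=[3 65 5 0 0 0]
t=5: x=[3.7423 62.7871 5.8358 0.0771 0.0000 0.0000] k=[6 64 6 0 0 0]
t=6: x=[6.5533 61.8663 6.7925 0.0925 0.0000 0.0000] k=[8 62 12 0 0 0]
t=7: x=[8.4136 60.0260 12.5914 0.1850 0.0000 0.0000] k=[7 65 14 0 0 0]
t=8: x=[7.5117 62.9845 14.5791 0.2159 0.0000 0.0000] k=[6 63 18 0 0 0]
t=9: x=[6.5389 61.0672 18.4337 0.2775 0.0000 0.0000] k=[9 61 21 0 0 0]
t=10: x=[9.3454 59.1975 21.3168 0.3238 0.0000 0.0000] k=[7 62 26 0 0 0]
t=11: x=[7.4685 60.2231 26.1860 0.4009 0.0000 0.0000] k=[6 58 27 0 0 0]
t=12: x=[6.4671 56.3059 27.0967 0.4163 0.0000 0.0000] k=[1 53 27 0 0 0]
t=13: x=[1.6928 51.3464 27.0216 0.4163 0.0000 0.0000] k=[1 50 22 0 0 0]
t=14: x=[1.6500 48.3474 22.1225 0.3392 0.0000 0.0000] k=[2 49 21 0 0 0]
t=15: x=[2.5739 47.3740 21.1366 0.3238 0.0000 0.0000] k=[5 43 21 4 0 0]
t=16: x=[5.3091 41.5899 21.1066 4.3064 0.0632 0.0000] k=[10 38 16 4 0 0]
t=17: x=[9.9608 36.7471 16.1761 4.2296 0.0632 0.0000] k=[7 32 15 0 2 0]
t=18: x=[7.0371 30.8940 15.0547 0.2621 2.0422 0.0324] k=[4 27 14 0 0 2]
t=19: x=[4.1385 26.0217 14.0083 0.2159 0.0316 2.1236] k=[8 23 11 3 0 6]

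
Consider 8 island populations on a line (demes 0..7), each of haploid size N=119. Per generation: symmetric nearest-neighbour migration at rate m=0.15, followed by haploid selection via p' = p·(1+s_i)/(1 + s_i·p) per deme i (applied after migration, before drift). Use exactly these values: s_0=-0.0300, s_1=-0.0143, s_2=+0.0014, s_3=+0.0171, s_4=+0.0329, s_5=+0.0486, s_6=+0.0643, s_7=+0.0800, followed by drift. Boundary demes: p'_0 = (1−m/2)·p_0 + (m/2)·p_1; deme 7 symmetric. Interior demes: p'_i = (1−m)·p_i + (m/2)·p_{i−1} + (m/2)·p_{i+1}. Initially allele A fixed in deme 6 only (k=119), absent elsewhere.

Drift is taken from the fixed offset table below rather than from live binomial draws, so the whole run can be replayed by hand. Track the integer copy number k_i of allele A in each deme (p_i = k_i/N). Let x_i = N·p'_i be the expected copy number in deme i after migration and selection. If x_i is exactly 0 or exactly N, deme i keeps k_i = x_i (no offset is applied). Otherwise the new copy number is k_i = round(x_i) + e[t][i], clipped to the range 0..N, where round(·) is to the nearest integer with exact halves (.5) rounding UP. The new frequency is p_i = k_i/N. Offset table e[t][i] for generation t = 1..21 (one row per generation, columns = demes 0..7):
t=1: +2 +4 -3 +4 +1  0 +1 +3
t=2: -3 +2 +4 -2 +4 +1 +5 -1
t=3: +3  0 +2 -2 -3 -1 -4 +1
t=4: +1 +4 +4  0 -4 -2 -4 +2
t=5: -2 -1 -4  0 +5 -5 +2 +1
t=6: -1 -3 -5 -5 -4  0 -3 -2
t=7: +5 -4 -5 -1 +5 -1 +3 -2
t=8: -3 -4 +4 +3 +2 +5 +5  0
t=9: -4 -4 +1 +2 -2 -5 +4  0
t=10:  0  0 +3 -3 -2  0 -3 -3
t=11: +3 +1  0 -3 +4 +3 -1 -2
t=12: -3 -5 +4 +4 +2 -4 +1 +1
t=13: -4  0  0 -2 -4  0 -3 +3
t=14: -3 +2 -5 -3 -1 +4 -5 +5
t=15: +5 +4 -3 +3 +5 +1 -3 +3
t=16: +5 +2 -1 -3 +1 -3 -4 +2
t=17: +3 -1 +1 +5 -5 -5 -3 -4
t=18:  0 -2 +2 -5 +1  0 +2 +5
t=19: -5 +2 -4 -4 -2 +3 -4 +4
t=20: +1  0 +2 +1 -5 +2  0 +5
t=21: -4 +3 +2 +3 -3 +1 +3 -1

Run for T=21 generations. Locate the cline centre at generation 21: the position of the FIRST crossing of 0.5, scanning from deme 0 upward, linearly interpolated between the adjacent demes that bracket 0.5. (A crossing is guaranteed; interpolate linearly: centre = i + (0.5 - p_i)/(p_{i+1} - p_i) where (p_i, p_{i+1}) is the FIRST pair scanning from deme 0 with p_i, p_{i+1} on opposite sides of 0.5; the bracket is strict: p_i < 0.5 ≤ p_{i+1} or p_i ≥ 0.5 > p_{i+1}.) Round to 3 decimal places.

5.750

t=0: k=[0 0 0 0 0 0 119 0]
t=1: x=[0.0000 0.0000 0.0000 0.0000 0.0000 9.3248 102.0750 9.5815] k=[0 0 0 0 0 9 103 13]
t=2: x=[0.0000 0.0000 0.0000 0.0000 0.6971 16.0216 90.5703 21.0505] k=[0 0 0 0 5 17 96 20]
t=3: x=[0.0000 0.0000 0.0000 0.3814 5.6981 22.8895 85.8848 27.2846] k=[0 0 0 0 3 22 82 28]
t=4: x=[0.0000 0.0000 0.0000 0.2288 4.3331 26.0271 75.1888 33.8839] k=[0 0 0 0 0 24 71 36]
t=5: x=[0.0000 0.0000 0.0000 0.0000 1.8583 26.6948 66.6832 40.6592] k=[0 0 0 0 7 22 69 42]
t=6: x=[0.0000 0.0000 0.0000 0.5339 7.8336 25.3334 65.2914 46.1802] k=[0 0 0 0 4 25 62 44]
t=7: x=[0.0000 0.0000 0.0000 0.3051 5.4406 27.1825 59.7285 47.5290] k=[0 0 0 0 10 26 63 46]
t=8: x=[0.0000 0.0000 0.0000 0.7627 10.7627 28.5931 60.8037 49.4843] k=[0 0 0 4 13 34 66 49]
t=9: x=[0.0000 0.0000 0.3004 4.4470 14.3023 36.0054 64.1714 52.5218] k=[0 0 1 6 12 31 68 53]
t=10: x=[0.0000 0.0739 1.3018 6.1735 13.3540 33.4799 65.9378 56.4027] k=[0 0 4 3 11 33 63 53]
t=11: x=[0.0000 0.2957 3.6299 3.7359 12.4051 34.7560 61.8527 56.0255] k=[0 1 4 1 16 38 61 54]
t=12: x=[0.0728 1.1337 3.5548 2.3894 16.9910 39.3141 60.6038 56.8048] k=[0 0 8 6 19 35 62 58]
t=13: x=[0.0000 0.5915 7.2595 7.2394 19.7525 37.0244 61.5282 60.5893] k=[0 1 7 5 16 37 59 64]
t=14: x=[0.0728 1.3556 6.4085 6.0720 17.2213 38.2970 59.5784 65.8964] k=[0 3 1 3 16 42 55 71]
t=15: x=[0.2183 2.5883 1.3018 3.8883 17.4516 42.3099 57.0729 72.0052] k=[5 7 0 7 22 43 54 75]
t=16: x=[5.0020 6.2393 1.0515 7.7215 23.0456 43.5519 56.5961 75.5688] k=[10 8 0 5 24 41 53 78]
t=17: x=[9.5783 7.4488 0.9764 6.1481 24.4733 41.9041 55.8177 78.2124] k=[13 6 2 11 19 37 53 74]
t=18: x=[12.1389 6.1406 2.9791 11.0944 20.2890 38.0680 55.2146 74.5874] k=[12 4 5 6 21 38 57 80]
t=19: x=[11.0899 4.6107 5.0067 7.1633 21.7188 39.3904 59.1529 80.3109] k=[6 7 1 3 20 42 55 84]
t=20: x=[5.9018 6.3874 1.6022 4.1931 20.9275 42.6142 58.0508 83.7633] k=[7 6 4 5 16 45 58 89]
t=21: x=[6.7290 5.8444 4.2307 5.8435 17.8353 45.1215 61.2035 88.4548] k=[3 9 6 9 15 46 64 87]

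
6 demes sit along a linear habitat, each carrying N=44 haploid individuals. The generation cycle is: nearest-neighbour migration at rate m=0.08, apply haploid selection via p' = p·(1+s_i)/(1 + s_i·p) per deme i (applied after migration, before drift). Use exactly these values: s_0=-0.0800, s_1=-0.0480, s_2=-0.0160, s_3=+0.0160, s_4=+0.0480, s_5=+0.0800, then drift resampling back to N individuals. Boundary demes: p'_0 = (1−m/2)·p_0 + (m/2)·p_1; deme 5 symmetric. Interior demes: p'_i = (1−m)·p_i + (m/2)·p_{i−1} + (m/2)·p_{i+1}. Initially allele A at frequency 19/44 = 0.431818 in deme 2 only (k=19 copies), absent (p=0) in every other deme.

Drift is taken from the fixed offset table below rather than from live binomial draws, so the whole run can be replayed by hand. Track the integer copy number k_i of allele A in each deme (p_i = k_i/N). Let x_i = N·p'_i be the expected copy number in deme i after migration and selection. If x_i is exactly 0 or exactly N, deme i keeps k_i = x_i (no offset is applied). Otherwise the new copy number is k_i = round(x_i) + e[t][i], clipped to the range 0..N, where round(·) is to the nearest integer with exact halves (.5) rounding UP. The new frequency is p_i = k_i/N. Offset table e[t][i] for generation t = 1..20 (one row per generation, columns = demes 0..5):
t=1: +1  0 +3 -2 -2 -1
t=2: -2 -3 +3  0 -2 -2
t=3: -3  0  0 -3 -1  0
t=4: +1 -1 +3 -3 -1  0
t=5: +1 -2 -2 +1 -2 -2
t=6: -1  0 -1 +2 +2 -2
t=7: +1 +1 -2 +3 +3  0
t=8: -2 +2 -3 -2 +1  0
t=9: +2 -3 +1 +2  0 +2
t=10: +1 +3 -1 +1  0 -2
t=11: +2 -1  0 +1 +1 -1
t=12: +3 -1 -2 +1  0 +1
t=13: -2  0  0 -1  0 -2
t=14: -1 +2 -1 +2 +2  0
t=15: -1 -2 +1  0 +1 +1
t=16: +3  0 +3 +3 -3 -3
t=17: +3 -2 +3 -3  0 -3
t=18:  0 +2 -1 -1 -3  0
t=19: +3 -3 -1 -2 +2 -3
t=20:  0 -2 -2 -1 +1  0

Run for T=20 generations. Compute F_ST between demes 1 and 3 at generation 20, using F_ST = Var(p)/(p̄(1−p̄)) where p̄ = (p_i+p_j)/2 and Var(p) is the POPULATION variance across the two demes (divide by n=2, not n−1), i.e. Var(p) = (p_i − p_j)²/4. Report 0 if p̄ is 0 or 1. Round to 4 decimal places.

0.1000

t=0: k=[0 0 19 0 0 0]
t=1: x=[0.0000 0.7241 17.3104 0.7719 0.0000 0.0000] k=[0 1 20 0 0 0]
t=2: x=[0.0368 1.6405 18.2675 0.8126 0.0000 0.0000] k=[0 0 21 1 0 0]
t=3: x=[0.0000 0.8004 19.1853 1.7870 0.0419 0.0000] k=[0 1 19 0 0 0]
t=4: x=[0.0368 1.6023 17.3502 0.7719 0.0000 0.0000] k=[1 1 20 0 0 0]
t=5: x=[0.9217 1.6787 18.2675 0.8126 0.0000 0.0000] k=[2 0 16 2 0 0]
t=6: x=[1.7726 0.6860 14.6420 2.5174 0.0838 0.0000] k=[1 1 14 5 2 0]
t=7: x=[0.9217 1.4494 12.9720 5.3137 2.1332 0.0864] k=[2 2 11 8 5 0]
t=8: x=[1.8467 2.2525 10.3914 8.1044 5.1286 0.2159] k=[0 4 7 6 6 0]
t=9: x=[0.1472 3.7863 6.7473 6.1232 5.9988 0.2591] k=[2 1 8 8 6 2]
t=10: x=[1.8096 1.2585 7.6179 8.0236 6.1643 2.3237] k=[3 4 7 9 6 0]
t=11: x=[2.8123 3.9015 6.8660 8.9123 6.1230 0.2591] k=[5 3 7 10 7 0]
t=12: x=[4.5673 3.0954 6.8660 9.8811 7.1152 0.3022] k=[8 2 5 11 7 1]
t=13: x=[7.2414 2.2525 5.0475 10.7282 7.1978 1.3362] k=[5 2 5 10 7 0]
t=14: x=[4.5298 2.1377 5.0080 9.8004 7.1152 0.3022] k=[4 4 4 12 9 0]
t=15: x=[3.7070 3.8247 4.2576 11.6958 9.0936 0.3885] k=[3 2 5 12 10 1]
t=16: x=[2.7379 2.0612 5.0870 11.7764 10.0797 1.4652] k=[6 2 8 15 7 0]
t=17: x=[5.4305 2.2908 7.9346 14.5542 7.3217 0.3022] k=[8 0 11 12 7 0]
t=18: x=[7.1657 0.7241 10.4708 11.8973 7.1978 0.3022] k=[7 3 9 11 4 0]
t=19: x=[6.3720 3.2489 8.7266 10.7686 4.2984 0.1727] k=[9 0 8 9 6 0]
t=20: x=[8.0757 0.6478 7.6179 8.9527 6.1230 0.2591] k=[8 0 6 8 7 0]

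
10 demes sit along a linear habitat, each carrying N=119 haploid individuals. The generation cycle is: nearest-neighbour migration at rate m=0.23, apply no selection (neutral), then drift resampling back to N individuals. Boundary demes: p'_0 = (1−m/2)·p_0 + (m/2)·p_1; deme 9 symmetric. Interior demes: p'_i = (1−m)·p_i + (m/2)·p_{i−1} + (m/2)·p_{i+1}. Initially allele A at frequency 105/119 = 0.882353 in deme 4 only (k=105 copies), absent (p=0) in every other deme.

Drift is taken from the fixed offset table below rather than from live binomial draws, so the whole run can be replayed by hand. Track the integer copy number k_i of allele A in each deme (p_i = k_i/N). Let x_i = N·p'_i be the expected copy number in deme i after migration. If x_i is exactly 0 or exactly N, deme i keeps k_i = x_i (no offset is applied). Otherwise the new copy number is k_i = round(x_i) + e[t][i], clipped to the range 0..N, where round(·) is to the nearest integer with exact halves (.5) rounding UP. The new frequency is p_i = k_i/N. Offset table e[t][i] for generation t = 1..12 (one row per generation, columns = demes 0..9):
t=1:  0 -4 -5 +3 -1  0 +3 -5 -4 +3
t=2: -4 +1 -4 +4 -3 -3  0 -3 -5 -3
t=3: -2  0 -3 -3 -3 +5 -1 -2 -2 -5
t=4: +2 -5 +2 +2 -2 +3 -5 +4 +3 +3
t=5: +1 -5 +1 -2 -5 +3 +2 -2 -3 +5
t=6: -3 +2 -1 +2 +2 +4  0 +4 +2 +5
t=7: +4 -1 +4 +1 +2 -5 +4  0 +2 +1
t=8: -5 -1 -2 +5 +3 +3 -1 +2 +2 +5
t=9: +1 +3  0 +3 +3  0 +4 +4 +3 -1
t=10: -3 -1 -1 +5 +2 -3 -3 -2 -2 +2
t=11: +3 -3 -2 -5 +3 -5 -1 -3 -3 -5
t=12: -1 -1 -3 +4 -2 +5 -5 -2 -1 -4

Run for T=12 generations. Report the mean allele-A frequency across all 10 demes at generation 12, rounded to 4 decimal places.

0.1000

t=0: k=[0 0 0 0 105 0 0 0 0 0]
t=1: x=[0.0000 0.0000 0.0000 12.0750 80.8500 12.0750 0.0000 0.0000 0.0000 0.0000] k=[0 0 0 15 80 12 0 0 0 0]
t=2: x=[0.0000 0.0000 1.7250 20.7500 64.7050 18.4400 1.3800 0.0000 0.0000 0.0000] k=[0 0 0 25 62 15 1 0 0 0]
t=3: x=[0.0000 0.0000 2.8750 26.3800 52.3400 18.7950 2.4950 0.1150 0.0000 0.0000] k=[0 0 0 23 49 24 1 0 0 0]
t=4: x=[0.0000 0.0000 2.6450 23.3450 43.1350 24.2300 3.5300 0.1150 0.0000 0.0000] k=[0 0 5 25 41 27 0 4 0 0]
t=5: x=[0.0000 0.5750 6.7250 24.5400 37.5500 25.5050 3.5650 3.0800 0.4600 0.0000] k=[0 0 8 23 33 29 6 1 0 0]
t=6: x=[0.0000 0.9200 8.8050 22.4250 31.3900 26.8150 8.0700 1.4600 0.1150 0.0000] k=[0 3 8 24 33 31 8 5 2 0]
t=7: x=[0.3450 3.2300 9.2650 23.1950 31.7350 28.5850 10.3000 5.0000 2.1150 0.2300] k=[4 2 13 24 34 24 14 5 4 1]
t=8: x=[3.7700 3.4950 13.0000 23.8850 31.7000 24.0000 14.1150 5.9200 3.7700 1.3450] k=[0 2 11 29 35 27 13 8 6 6]
t=9: x=[0.2300 2.8050 12.0350 27.6200 33.3900 26.3100 14.0350 8.3450 6.2300 6.0000] k=[1 6 12 31 36 26 18 12 9 5]
t=10: x=[1.5750 6.1150 13.4950 29.3900 34.2750 26.2300 18.2300 12.3450 8.8850 5.4600] k=[0 5 12 34 36 23 15 10 7 7]
t=11: x=[0.5750 5.2300 13.7250 31.7000 34.2750 23.5750 15.3450 10.2300 7.3450 7.0000] k=[4 2 12 27 37 19 14 7 4 2]
t=12: x=[3.7700 3.3800 12.5750 26.4250 33.7800 20.4950 13.7700 7.4600 4.1150 2.2300] k=[3 2 10 30 32 25 9 5 3 0]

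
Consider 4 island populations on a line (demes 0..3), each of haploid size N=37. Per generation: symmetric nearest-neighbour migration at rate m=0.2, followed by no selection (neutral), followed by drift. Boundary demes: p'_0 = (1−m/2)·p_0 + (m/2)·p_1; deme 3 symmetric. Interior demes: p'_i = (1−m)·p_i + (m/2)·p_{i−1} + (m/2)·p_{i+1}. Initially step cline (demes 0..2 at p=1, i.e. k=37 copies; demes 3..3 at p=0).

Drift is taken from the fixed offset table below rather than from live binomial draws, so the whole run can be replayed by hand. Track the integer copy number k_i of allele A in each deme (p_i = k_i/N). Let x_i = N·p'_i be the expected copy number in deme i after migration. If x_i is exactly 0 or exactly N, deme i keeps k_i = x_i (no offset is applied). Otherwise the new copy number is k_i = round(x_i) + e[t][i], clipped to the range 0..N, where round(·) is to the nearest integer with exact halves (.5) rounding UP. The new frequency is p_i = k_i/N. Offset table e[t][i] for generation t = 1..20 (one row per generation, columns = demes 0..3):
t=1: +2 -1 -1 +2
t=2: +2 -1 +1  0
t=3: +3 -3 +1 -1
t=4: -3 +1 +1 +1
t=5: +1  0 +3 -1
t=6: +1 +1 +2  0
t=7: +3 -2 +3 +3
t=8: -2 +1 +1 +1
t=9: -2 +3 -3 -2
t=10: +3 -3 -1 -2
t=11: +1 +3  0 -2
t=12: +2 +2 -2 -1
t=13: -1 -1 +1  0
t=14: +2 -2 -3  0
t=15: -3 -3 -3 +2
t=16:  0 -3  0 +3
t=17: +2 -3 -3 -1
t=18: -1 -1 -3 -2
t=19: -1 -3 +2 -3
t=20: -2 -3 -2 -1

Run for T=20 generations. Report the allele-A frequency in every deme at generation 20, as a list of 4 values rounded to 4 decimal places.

[0.7568, 0.5405, 0.5676, 0.5405]

t=0: k=[37 37 37 0]
t=1: x=[37.0000 37.0000 33.3000 3.7000] k=[37 37 32 6]
t=2: x=[37.0000 36.5000 29.9000 8.6000] k=[37 36 31 9]
t=3: x=[36.9000 35.6000 29.3000 11.2000] k=[37 33 30 10]
t=4: x=[36.6000 33.1000 28.3000 12.0000] k=[34 34 29 13]
t=5: x=[34.0000 33.5000 27.9000 14.6000] k=[35 34 31 14]
t=6: x=[34.9000 33.8000 29.6000 15.7000] k=[36 35 32 16]
t=7: x=[35.9000 34.8000 30.7000 17.6000] k=[37 33 34 21]
t=8: x=[36.6000 33.5000 32.6000 22.3000] k=[35 35 34 23]
t=9: x=[35.0000 34.9000 33.0000 24.1000] k=[33 37 30 22]
t=10: x=[33.4000 35.9000 29.9000 22.8000] k=[36 33 29 21]
t=11: x=[35.7000 32.9000 28.6000 21.8000] k=[37 36 29 20]
t=12: x=[36.9000 35.4000 28.8000 20.9000] k=[37 37 27 20]
t=13: x=[37.0000 36.0000 27.3000 20.7000] k=[37 35 28 21]
t=14: x=[36.8000 34.5000 28.0000 21.7000] k=[37 33 25 22]
t=15: x=[36.6000 32.6000 25.5000 22.3000] k=[34 30 23 24]
t=16: x=[33.6000 29.7000 23.8000 23.9000] k=[34 27 24 27]
t=17: x=[33.3000 27.4000 24.6000 26.7000] k=[35 24 22 26]
t=18: x=[33.9000 24.9000 22.6000 25.6000] k=[33 24 20 24]
t=19: x=[32.1000 24.5000 20.8000 23.6000] k=[31 22 23 21]
t=20: x=[30.1000 23.0000 22.7000 21.2000] k=[28 20 21 20]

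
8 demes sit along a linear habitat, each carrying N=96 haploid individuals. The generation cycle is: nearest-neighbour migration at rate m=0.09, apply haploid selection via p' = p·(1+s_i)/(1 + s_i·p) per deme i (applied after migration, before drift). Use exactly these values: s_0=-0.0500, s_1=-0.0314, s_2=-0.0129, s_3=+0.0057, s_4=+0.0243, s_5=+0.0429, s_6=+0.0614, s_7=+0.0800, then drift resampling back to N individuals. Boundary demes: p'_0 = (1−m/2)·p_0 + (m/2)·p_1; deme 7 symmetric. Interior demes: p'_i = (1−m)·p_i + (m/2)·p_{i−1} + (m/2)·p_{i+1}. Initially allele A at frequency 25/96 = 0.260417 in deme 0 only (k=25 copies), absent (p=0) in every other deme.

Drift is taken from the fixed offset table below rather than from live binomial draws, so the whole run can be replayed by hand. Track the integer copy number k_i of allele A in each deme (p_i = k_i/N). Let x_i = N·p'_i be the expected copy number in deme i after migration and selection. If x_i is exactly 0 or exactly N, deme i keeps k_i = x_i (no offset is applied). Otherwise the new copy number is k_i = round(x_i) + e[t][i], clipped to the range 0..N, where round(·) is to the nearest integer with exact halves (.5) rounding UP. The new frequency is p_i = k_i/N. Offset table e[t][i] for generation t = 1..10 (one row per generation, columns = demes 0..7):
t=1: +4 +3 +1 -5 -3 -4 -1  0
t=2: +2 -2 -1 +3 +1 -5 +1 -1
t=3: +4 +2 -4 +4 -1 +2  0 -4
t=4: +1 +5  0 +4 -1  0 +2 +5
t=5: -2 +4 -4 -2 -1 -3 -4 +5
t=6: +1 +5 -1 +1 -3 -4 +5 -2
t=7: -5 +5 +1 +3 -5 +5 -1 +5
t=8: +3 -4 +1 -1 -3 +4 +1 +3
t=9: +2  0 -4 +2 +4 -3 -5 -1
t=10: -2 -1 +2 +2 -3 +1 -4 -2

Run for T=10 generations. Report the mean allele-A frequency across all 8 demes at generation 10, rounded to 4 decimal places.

0.0534

t=0: k=[25 0 0 0 0 0 0 0]
t=1: x=[22.9668 1.0901 0.0000 0.0000 0.0000 0.0000 0.0000 0.0000] k=[27 4 0 0 0 0 0 0]
t=2: x=[25.0049 4.7100 0.1777 0.0000 0.0000 0.0000 0.0000 0.0000] k=[27 3 0 0 0 0 0 0]
t=3: x=[24.9610 3.8261 0.1333 0.0000 0.0000 0.0000 0.0000 0.0000] k=[29 6 0 0 0 0 0 0]
t=4: x=[26.9594 6.5671 0.2665 0.0000 0.0000 0.0000 0.0000 0.0000] k=[28 12 0 0 0 0 0 0]
t=5: x=[26.2895 11.8447 0.5331 0.0000 0.0000 0.0000 0.0000 0.0000] k=[24 16 0 0 0 0 0 0]
t=6: x=[22.7380 15.2268 0.7108 0.0000 0.0000 0.0000 0.0000 0.0000] k=[24 20 0 0 0 0 0 0]
t=7: x=[22.9133 18.7931 0.8885 0.0000 0.0000 0.0000 0.0000 0.0000] k=[18 24 2 0 0 0 0 0]
t=8: x=[17.5232 22.1910 2.8637 0.0905 0.0000 0.0000 0.0000 0.0000] k=[21 18 4 0 0 0 0 0]
t=9: x=[20.0395 17.0530 4.3952 0.1810 0.0000 0.0000 0.0000 0.0000] k=[22 17 0 2 0 0 0 0]
t=10: x=[20.9235 16.0295 0.8441 1.8302 0.0922 0.0000 0.0000 0.0000] k=[19 15 3 4 0 0 0 0]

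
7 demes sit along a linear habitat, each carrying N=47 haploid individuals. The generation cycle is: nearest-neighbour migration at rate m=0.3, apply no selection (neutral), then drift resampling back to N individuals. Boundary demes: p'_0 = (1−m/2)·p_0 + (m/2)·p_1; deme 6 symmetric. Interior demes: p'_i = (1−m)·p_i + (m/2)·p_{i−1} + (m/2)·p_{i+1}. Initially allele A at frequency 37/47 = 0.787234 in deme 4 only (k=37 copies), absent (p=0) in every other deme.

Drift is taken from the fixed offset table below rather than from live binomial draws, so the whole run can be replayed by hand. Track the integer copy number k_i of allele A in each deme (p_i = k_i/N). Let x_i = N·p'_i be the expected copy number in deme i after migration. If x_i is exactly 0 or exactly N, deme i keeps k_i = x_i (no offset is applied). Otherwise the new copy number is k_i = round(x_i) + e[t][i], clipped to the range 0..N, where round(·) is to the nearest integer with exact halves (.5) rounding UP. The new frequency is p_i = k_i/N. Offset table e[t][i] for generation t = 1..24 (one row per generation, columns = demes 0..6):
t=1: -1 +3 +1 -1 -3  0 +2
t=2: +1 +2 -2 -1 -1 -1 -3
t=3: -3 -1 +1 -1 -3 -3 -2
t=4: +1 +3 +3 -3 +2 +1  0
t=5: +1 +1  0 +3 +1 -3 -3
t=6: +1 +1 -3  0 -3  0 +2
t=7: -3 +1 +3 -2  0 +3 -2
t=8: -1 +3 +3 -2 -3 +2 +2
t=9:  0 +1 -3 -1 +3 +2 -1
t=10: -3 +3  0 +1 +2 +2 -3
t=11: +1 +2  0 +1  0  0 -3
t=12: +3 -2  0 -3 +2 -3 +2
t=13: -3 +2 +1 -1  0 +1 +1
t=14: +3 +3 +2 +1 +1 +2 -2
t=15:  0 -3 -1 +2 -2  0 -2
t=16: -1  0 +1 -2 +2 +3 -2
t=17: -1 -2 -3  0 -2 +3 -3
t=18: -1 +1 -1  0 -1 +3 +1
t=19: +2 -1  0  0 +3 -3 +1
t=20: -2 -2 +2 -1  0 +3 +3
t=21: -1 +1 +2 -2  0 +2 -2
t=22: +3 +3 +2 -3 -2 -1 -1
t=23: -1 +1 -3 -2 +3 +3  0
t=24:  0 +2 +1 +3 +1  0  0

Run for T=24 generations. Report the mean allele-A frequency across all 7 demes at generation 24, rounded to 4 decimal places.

t=0: k=[0 0 0 0 37 0 0]
t=1: x=[0.0000 0.0000 0.0000 5.5500 25.9000 5.5500 0.0000] k=[0 0 0 5 23 6 0]
t=2: x=[0.0000 0.0000 0.7500 6.9500 17.7500 7.6500 0.9000] k=[0 0 0 6 17 7 0]
t=3: x=[0.0000 0.0000 0.9000 6.7500 13.8500 7.4500 1.0500] k=[0 0 2 6 11 4 0]
t=4: x=[0.0000 0.3000 2.3000 6.1500 9.2000 4.4500 0.6000] k=[0 3 5 3 11 5 1]
t=5: x=[0.4500 2.8500 4.4000 4.5000 8.9000 5.3000 1.6000] k=[1 4 4 8 10 2 0]
t=6: x=[1.4500 3.5500 4.6000 7.7000 8.5000 2.9000 0.3000] k=[2 5 2 8 6 3 2]
t=7: x=[2.4500 4.1000 3.3500 6.8000 5.8500 3.3000 2.1500] k=[0 5 6 5 6 6 0]
t=8: x=[0.7500 4.4000 5.7000 5.3000 5.8500 5.1000 0.9000] k=[0 7 9 3 3 7 3]
t=9: x=[1.0500 6.2500 7.8000 3.9000 3.6000 5.8000 3.6000] k=[1 7 5 3 7 8 3]
t=10: x=[1.9000 5.8000 5.0000 3.9000 6.5500 7.1000 3.7500] k=[0 9 5 5 9 9 1]
t=11: x=[1.3500 7.0500 5.6000 5.6000 8.4000 7.8000 2.2000] k=[2 9 6 7 8 8 0]
t=12: x=[3.0500 7.5000 6.6000 7.0000 7.8500 6.8000 1.2000] k=[6 6 7 4 10 4 3]
t=13: x=[6.0000 6.1500 6.4000 5.3500 8.2000 4.7500 3.1500] k=[3 8 7 4 8 6 4]
t=14: x=[3.7500 7.1000 6.7000 5.0500 7.1000 6.0000 4.3000] k=[7 10 9 6 8 8 2]
t=15: x=[7.4500 9.4000 8.7000 6.7500 7.7000 7.1000 2.9000] k=[7 6 8 9 6 7 1]
t=16: x=[6.8500 6.4500 7.8500 8.4000 6.6000 5.9500 1.9000] k=[6 6 9 6 9 9 0]
t=17: x=[6.0000 6.4500 8.1000 6.9000 8.5500 7.6500 1.3500] k=[5 4 5 7 7 11 0]
t=18: x=[4.8500 4.3000 5.1500 6.7000 7.6000 8.7500 1.6500] k=[4 5 4 7 7 12 3]
t=19: x=[4.1500 4.7000 4.6000 6.5500 7.7500 9.9000 4.3500] k=[6 4 5 7 11 7 5]
t=20: x=[5.7000 4.4500 5.1500 7.3000 9.8000 7.3000 5.3000] k=[4 2 7 6 10 10 8]
t=21: x=[3.7000 3.0500 6.1000 6.7500 9.4000 9.7000 8.3000] k=[3 4 8 5 9 12 6]
t=22: x=[3.1500 4.4500 6.9500 6.0500 8.8500 10.6500 6.9000] k=[6 7 9 3 7 10 6]
t=23: x=[6.1500 7.1500 7.8000 4.5000 6.8500 8.9500 6.6000] k=[5 8 5 3 10 12 7]
t=24: x=[5.4500 7.1000 5.1500 4.3500 9.2500 10.9500 7.7500] k=[5 9 6 7 10 11 8]

0.1702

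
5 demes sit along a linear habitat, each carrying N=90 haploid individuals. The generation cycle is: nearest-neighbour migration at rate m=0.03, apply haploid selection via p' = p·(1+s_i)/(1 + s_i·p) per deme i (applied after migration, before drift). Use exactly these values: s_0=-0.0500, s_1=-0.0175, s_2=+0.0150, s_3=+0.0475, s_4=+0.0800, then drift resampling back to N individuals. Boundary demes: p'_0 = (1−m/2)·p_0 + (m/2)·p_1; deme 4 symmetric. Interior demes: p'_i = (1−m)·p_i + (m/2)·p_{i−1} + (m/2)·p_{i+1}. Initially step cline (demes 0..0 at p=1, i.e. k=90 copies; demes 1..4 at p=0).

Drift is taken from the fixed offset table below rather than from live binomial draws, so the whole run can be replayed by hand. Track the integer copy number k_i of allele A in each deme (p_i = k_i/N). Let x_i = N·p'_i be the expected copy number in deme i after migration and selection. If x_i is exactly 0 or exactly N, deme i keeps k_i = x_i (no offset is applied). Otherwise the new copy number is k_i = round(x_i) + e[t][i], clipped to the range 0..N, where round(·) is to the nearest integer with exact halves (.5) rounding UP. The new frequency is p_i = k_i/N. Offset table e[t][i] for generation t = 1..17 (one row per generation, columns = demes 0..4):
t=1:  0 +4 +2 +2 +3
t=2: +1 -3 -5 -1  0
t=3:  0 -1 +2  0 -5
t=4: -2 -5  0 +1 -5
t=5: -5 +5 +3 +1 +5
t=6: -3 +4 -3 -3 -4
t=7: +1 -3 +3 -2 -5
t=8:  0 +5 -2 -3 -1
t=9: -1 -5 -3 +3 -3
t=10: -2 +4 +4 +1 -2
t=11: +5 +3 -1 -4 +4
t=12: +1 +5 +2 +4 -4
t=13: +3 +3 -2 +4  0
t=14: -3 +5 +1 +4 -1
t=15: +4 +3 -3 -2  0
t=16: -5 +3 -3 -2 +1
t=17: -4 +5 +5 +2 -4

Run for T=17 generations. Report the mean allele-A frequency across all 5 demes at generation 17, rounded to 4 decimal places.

0.2444

t=0: k=[90 0 0 0 0]
t=1: x=[88.5801 1.3267 0.0000 0.0000 0.0000] k=[89 5 0 0 0]
t=2: x=[87.6242 6.0841 0.0761 0.0000 0.0000] k=[89 3 0 0 0]
t=3: x=[87.5927 4.1742 0.0457 0.0000 0.0000] k=[88 3 2 0 0]
t=4: x=[86.5592 4.1889 2.0141 0.0314 0.0000] k=[85 0 2 1 0]
t=5: x=[83.4189 1.2825 1.9837 1.0469 0.0162] k=[78 6 5 2 5]
t=6: x=[76.3361 6.9509 5.0404 2.1869 5.3279] k=[73 11 2 0 1]
t=7: x=[71.3222 11.6152 2.1358 0.0471 1.0629] k=[72 9 5 0 0]
t=8: x=[70.2764 9.7307 5.0556 0.0786 0.0000] k=[70 15 3 0 0]
t=9: x=[68.3427 15.4181 3.1804 0.0471 0.0000] k=[67 10 0 3 0]
t=10: x=[65.2350 10.5396 0.1979 3.0436 0.0486] k=[63 15 4 4 0]
t=11: x=[61.2865 15.3292 4.2245 4.1186 0.0648] k=[66 18 3 0 4]
t=12: x=[64.3498 18.2369 3.2260 0.1100 4.2403] k=[65 23 5 4 0]
t=13: x=[63.4194 23.0559 5.3292 4.1342 0.0648] k=[66 26 3 8 0]
t=14: x=[64.4725 25.9279 3.4693 8.1422 0.1296] k=[61 31 4 12 0]
t=15: x=[59.5248 30.6870 4.5894 12.1805 0.1944] k=[64 34 2 10 0]
t=16: x=[62.5820 33.5974 2.6379 10.1401 0.1620] k=[58 37 0 8 1]
t=17: x=[56.6151 36.3767 0.6850 8.1110 1.1922] k=[53 41 6 10 0]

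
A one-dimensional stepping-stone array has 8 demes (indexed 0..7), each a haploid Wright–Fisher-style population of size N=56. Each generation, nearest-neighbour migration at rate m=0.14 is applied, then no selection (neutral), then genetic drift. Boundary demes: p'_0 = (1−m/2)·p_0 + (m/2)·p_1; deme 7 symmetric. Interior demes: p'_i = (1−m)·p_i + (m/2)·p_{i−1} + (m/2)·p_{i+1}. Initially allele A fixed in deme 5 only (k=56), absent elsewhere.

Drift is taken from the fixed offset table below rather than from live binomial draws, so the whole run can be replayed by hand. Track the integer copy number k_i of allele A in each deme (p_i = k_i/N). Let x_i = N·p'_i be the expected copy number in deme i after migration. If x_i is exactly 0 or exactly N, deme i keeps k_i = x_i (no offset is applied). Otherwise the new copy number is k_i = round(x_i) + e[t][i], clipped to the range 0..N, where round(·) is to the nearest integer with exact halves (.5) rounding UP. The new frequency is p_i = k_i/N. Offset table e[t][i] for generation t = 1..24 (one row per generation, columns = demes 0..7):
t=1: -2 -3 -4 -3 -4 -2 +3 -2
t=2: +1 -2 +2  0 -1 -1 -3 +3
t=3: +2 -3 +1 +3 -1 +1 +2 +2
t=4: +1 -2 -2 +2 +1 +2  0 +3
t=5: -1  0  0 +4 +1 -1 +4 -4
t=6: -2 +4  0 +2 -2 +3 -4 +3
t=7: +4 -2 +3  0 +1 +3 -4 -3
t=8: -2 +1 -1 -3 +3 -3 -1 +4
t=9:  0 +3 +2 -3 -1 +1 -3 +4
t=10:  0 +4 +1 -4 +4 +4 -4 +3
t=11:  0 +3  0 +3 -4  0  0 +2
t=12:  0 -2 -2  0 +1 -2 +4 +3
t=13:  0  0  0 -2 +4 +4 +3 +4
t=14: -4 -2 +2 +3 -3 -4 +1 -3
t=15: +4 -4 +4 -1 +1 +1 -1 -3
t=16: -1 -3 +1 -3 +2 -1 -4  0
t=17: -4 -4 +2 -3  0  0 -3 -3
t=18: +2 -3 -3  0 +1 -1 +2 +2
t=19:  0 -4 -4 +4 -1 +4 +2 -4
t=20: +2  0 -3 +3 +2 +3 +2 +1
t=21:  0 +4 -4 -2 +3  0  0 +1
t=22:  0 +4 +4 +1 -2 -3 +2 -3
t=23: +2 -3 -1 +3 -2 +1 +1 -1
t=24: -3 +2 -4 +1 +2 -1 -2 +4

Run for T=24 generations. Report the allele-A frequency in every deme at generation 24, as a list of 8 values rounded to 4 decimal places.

t=0: k=[0 0 0 0 0 56 0 0]
t=1: x=[0.0000 0.0000 0.0000 0.0000 3.9200 48.1600 3.9200 0.0000] k=[0 0 0 0 0 46 7 0]
t=2: x=[0.0000 0.0000 0.0000 0.0000 3.2200 40.0500 9.2400 0.4900] k=[0 0 0 0 2 39 6 3]
t=3: x=[0.0000 0.0000 0.0000 0.1400 4.4500 34.1000 8.1000 3.2100] k=[0 0 0 3 3 35 10 5]
t=4: x=[0.0000 0.0000 0.2100 2.7900 5.2400 31.0100 11.4000 5.3500] k=[0 0 0 5 6 33 11 8]
t=5: x=[0.0000 0.0000 0.3500 4.7200 7.8200 29.5700 12.3300 8.2100] k=[0 0 0 9 9 29 16 4]
t=6: x=[0.0000 0.0000 0.6300 8.3700 10.4000 26.6900 16.0700 4.8400] k=[0 0 1 10 8 30 12 8]
t=7: x=[0.0000 0.0700 1.5600 9.2300 9.6800 27.2000 12.9800 8.2800] k=[0 0 5 9 11 30 9 5]
t=8: x=[0.0000 0.3500 4.9300 8.8600 12.1900 27.2000 10.1900 5.2800] k=[0 1 4 6 15 24 9 9]
t=9: x=[0.0700 1.1400 3.9300 6.4900 15.0000 22.3200 10.0500 9.0000] k=[0 4 6 3 14 23 7 13]
t=10: x=[0.2800 3.8600 5.6500 3.9800 13.8600 21.2500 8.5400 12.5800] k=[0 8 7 0 18 25 5 16]
t=11: x=[0.5600 7.3700 6.5800 1.7500 17.2300 23.1100 7.1700 15.2300] k=[1 10 7 5 13 23 7 17]
t=12: x=[1.6300 9.1600 7.0700 5.7000 13.1400 21.1800 8.8200 16.3000] k=[2 7 5 6 14 19 13 19]
t=13: x=[2.3500 6.5100 5.2100 6.4900 13.7900 18.2300 13.8400 18.5800] k=[2 7 5 4 18 22 17 23]
t=14: x=[2.3500 6.5100 5.0700 5.0500 17.3000 21.3700 17.7700 22.5800] k=[0 5 7 8 14 17 19 20]
t=15: x=[0.3500 4.7900 6.9300 8.3500 13.7900 16.9300 18.9300 19.9300] k=[4 1 11 7 15 18 18 17]
t=16: x=[3.7900 1.9100 10.0200 7.8400 14.6500 17.7900 17.9300 17.0700] k=[3 0 11 5 17 17 14 17]
t=17: x=[2.7900 0.9800 9.8100 6.2600 16.1600 16.7900 14.4200 16.7900] k=[0 0 12 3 16 17 11 14]
t=18: x=[0.0000 0.8400 10.5300 4.5400 15.1600 16.5100 11.6300 13.7900] k=[0 0 8 5 16 16 14 16]
t=19: x=[0.0000 0.5600 7.2300 5.9800 15.2300 15.8600 14.2800 15.8600] k=[0 0 3 10 14 20 16 12]
t=20: x=[0.0000 0.2100 3.2800 9.7900 14.1400 19.3000 16.0000 12.2800] k=[0 0 0 13 16 22 18 13]
t=21: x=[0.0000 0.0000 0.9100 12.3000 16.2100 21.3000 17.9300 13.3500] k=[0 0 0 10 19 21 18 14]
t=22: x=[0.0000 0.0000 0.7000 9.9300 18.5100 20.6500 17.9300 14.2800] k=[0 0 5 11 17 18 20 11]
t=23: x=[0.0000 0.3500 5.0700 11.0000 16.6500 18.0700 19.2300 11.6300] k=[0 0 4 14 15 19 20 11]
t=24: x=[0.0000 0.2800 4.4200 13.3700 15.2100 18.7900 19.3000 11.6300] k=[0 2 0 14 17 18 17 16]

[0.0000, 0.0357, 0.0000, 0.2500, 0.3036, 0.3214, 0.3036, 0.2857]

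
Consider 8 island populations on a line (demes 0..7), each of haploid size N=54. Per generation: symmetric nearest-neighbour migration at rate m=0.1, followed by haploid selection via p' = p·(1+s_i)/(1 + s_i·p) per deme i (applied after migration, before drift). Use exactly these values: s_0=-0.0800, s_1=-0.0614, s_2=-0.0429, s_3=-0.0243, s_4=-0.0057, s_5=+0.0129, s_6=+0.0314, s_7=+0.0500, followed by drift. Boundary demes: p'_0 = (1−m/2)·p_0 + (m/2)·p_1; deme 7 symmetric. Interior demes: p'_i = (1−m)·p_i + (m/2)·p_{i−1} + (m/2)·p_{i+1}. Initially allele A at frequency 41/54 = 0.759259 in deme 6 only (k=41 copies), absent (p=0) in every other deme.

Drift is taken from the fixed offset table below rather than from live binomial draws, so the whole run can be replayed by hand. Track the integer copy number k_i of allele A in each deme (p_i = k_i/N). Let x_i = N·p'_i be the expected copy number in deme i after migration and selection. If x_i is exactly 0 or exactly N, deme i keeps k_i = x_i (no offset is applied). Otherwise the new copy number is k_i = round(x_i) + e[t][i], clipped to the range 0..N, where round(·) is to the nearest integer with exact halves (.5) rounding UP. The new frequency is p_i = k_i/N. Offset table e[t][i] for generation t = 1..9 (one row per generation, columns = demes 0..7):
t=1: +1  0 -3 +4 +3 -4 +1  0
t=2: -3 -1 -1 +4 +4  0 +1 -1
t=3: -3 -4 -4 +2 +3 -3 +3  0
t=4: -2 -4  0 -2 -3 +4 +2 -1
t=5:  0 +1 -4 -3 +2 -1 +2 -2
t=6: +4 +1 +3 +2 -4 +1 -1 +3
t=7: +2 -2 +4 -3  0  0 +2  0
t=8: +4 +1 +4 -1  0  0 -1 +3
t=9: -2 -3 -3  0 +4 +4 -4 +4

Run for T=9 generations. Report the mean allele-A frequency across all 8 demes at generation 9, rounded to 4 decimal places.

0.1620

t=0: k=[0 0 0 0 0 0 41 0]
t=1: x=[0.0000 0.0000 0.0000 0.0000 0.0000 2.0754 37.2592 2.1484] k=[0 0 0 0 0 0 38 2]
t=2: x=[0.0000 0.0000 0.0000 0.0000 0.0000 1.9236 34.6852 3.9760] k=[0 0 0 0 0 2 36 3]
t=3: x=[0.0000 0.0000 0.0000 0.0000 0.0994 3.6433 33.0478 4.8616] k=[0 0 0 0 3 1 36 5]
t=4: x=[0.0000 0.0000 0.0000 0.1464 2.7351 2.8848 33.0975 6.8360] k=[0 0 0 0 0 7 35 6]
t=5: x=[0.0000 0.0000 0.0000 0.0000 0.3480 8.1382 32.5510 7.7689] k=[0 0 0 0 2 7 35 6]
t=6: x=[0.0000 0.0000 0.0000 0.0976 2.1382 8.2391 32.5510 7.7689] k=[0 0 0 2 0 9 32 11]
t=7: x=[0.0000 0.0000 0.0957 1.7577 0.5469 9.8024 30.2122 12.5129] k=[0 0 4 0 1 10 32 13]
t=8: x=[0.0000 0.1878 3.4554 0.2440 1.3922 10.7600 30.3617 14.4607] k=[0 1 7 0 1 11 29 17]
t=9: x=[0.0460 1.1749 6.1084 0.3904 1.4420 11.5157 27.9171 18.1837] k=[0 0 3 0 5 16 24 22]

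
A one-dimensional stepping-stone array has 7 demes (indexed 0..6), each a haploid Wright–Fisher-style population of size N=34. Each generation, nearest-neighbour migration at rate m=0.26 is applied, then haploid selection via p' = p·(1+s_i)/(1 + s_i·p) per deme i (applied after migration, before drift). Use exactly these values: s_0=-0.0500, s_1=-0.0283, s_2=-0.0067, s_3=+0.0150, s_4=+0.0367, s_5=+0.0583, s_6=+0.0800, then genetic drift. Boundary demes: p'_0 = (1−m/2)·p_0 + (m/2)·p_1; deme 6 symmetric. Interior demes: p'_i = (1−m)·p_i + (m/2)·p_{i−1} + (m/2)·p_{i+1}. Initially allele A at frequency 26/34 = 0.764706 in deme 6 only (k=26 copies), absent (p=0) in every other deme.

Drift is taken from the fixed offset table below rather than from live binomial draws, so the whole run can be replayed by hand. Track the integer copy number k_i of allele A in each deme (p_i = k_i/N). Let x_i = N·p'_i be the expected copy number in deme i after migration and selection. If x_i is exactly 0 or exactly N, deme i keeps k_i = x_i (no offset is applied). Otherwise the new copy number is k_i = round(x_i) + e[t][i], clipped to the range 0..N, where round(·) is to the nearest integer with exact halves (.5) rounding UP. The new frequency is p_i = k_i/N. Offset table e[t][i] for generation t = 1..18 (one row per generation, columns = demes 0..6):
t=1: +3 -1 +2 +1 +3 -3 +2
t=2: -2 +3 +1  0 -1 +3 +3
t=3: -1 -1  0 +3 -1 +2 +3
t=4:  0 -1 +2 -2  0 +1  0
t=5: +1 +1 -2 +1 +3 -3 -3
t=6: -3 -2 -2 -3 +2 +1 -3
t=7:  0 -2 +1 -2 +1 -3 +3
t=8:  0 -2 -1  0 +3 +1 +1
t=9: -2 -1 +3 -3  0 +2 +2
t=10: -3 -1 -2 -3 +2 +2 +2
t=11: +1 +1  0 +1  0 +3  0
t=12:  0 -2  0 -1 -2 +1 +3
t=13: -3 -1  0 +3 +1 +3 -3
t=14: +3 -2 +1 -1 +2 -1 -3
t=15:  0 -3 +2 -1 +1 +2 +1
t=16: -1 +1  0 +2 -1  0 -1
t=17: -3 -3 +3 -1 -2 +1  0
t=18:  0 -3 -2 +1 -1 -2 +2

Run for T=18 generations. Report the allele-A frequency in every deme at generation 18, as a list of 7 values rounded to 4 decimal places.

t=0: k=[0 0 0 0 0 0 26]
t=1: x=[0.0000 0.0000 0.0000 0.0000 0.0000 3.5564 23.1951] k=[0 0 0 0 0 1 25]
t=2: x=[0.0000 0.0000 0.0000 0.0000 0.1348 4.1939 22.4734] k=[0 0 0 0 0 7 25]
t=3: x=[0.0000 0.0000 0.0000 0.0000 0.9425 8.7943 23.2340] k=[0 0 0 0 0 11 26]
t=4: x=[0.0000 0.0000 0.0000 0.0000 1.4802 11.9555 24.5829] k=[0 0 0 0 1 13 25]
t=5: x=[0.0000 0.0000 0.0000 0.1319 2.5126 13.4579 23.9920] k=[0 0 0 1 6 10 21]
t=6: x=[0.0000 0.0000 0.1291 1.5418 6.0471 11.3340 20.2052] k=[0 0 0 0 8 12 17]
t=7: x=[0.0000 0.0000 0.0000 1.0551 7.6924 12.5756 17.0039] k=[0 0 0 0 9 10 20]
t=8: x=[0.0000 0.0000 0.0000 1.1869 8.1818 11.5991 19.3448] k=[0 0 0 1 11 13 20]
t=9: x=[0.0000 0.0000 0.1291 2.2004 10.2157 14.1154 19.7309] k=[0 0 3 0 10 16 22]
t=10: x=[0.0000 0.3791 2.2061 1.7141 9.7284 16.4806 21.8278] k=[0 0 0 0 12 18 24]
t=11: x=[0.0000 0.0000 0.0000 1.5823 11.4926 18.4790 23.7785] k=[0 0 0 3 11 21 24]
t=12: x=[0.0000 0.0000 0.3874 3.6988 11.5331 20.5532 24.1568] k=[0 0 0 3 10 22 27]
t=13: x=[0.0000 0.0000 0.3874 3.5673 10.9154 21.5406 26.7966] k=[0 0 0 7 12 25 24]
t=14: x=[0.0000 0.0000 0.9041 6.8208 13.3309 23.5936 24.6603] k=[0 0 2 6 15 23 22]
t=15: x=[0.0000 0.2527 2.2459 6.7300 15.1722 22.2691 22.7175] k=[0 0 4 6 16 24 24]
t=16: x=[0.0000 0.5055 3.7177 7.1235 16.0451 23.3782 24.5345] k=[0 2 4 9 15 23 24]
t=17: x=[0.2471 1.9466 4.3644 9.2298 15.5637 22.5247 24.4087] k=[0 0 7 8 14 24 24]
t=18: x=[0.0000 0.8849 6.1859 8.7464 14.8206 23.1234 24.5345] k=[0 0 4 10 14 21 27]

[0.0000, 0.0000, 0.1176, 0.2941, 0.4118, 0.6176, 0.7941]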